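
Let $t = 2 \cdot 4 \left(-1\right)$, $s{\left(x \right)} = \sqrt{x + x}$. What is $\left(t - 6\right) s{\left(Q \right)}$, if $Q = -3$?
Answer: $- 14 i \sqrt{6} \approx - 34.293 i$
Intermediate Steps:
$s{\left(x \right)} = \sqrt{2} \sqrt{x}$ ($s{\left(x \right)} = \sqrt{2 x} = \sqrt{2} \sqrt{x}$)
$t = -8$ ($t = 8 \left(-1\right) = -8$)
$\left(t - 6\right) s{\left(Q \right)} = \left(-8 - 6\right) \sqrt{2} \sqrt{-3} = - 14 \sqrt{2} i \sqrt{3} = - 14 i \sqrt{6}$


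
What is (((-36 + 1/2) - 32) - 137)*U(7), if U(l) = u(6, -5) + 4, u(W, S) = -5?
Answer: 409/2 ≈ 204.50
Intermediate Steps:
U(l) = -1 (U(l) = -5 + 4 = -1)
(((-36 + 1/2) - 32) - 137)*U(7) = (((-36 + 1/2) - 32) - 137)*(-1) = (((-36 + ½) - 32) - 137)*(-1) = ((-71/2 - 32) - 137)*(-1) = (-135/2 - 137)*(-1) = -409/2*(-1) = 409/2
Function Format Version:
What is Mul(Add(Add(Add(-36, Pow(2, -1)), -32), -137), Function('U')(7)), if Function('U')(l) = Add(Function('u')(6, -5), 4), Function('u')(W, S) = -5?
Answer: Rational(409, 2) ≈ 204.50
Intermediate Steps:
Function('U')(l) = -1 (Function('U')(l) = Add(-5, 4) = -1)
Mul(Add(Add(Add(-36, Pow(2, -1)), -32), -137), Function('U')(7)) = Mul(Add(Add(Add(-36, Pow(2, -1)), -32), -137), -1) = Mul(Add(Add(Add(-36, Rational(1, 2)), -32), -137), -1) = Mul(Add(Add(Rational(-71, 2), -32), -137), -1) = Mul(Add(Rational(-135, 2), -137), -1) = Mul(Rational(-409, 2), -1) = Rational(409, 2)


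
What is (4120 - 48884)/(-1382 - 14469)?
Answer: 44764/15851 ≈ 2.8240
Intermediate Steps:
(4120 - 48884)/(-1382 - 14469) = -44764/(-15851) = -44764*(-1/15851) = 44764/15851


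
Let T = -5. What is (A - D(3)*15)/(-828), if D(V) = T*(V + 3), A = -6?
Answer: -37/69 ≈ -0.53623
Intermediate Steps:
D(V) = -15 - 5*V (D(V) = -5*(V + 3) = -5*(3 + V) = -15 - 5*V)
(A - D(3)*15)/(-828) = (-6 - (-15 - 5*3)*15)/(-828) = (-6 - (-15 - 15)*15)*(-1/828) = (-6 - 1*(-30)*15)*(-1/828) = (-6 + 30*15)*(-1/828) = (-6 + 450)*(-1/828) = 444*(-1/828) = -37/69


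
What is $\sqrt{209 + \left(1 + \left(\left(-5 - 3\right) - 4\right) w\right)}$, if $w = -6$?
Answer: $\sqrt{282} \approx 16.793$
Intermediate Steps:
$\sqrt{209 + \left(1 + \left(\left(-5 - 3\right) - 4\right) w\right)} = \sqrt{209 + \left(1 + \left(\left(-5 - 3\right) - 4\right) \left(-6\right)\right)} = \sqrt{209 + \left(1 + \left(-8 - 4\right) \left(-6\right)\right)} = \sqrt{209 + \left(1 - -72\right)} = \sqrt{209 + \left(1 + 72\right)} = \sqrt{209 + 73} = \sqrt{282}$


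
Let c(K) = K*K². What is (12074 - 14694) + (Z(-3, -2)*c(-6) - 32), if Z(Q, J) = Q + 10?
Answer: -4164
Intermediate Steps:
c(K) = K³
Z(Q, J) = 10 + Q
(12074 - 14694) + (Z(-3, -2)*c(-6) - 32) = (12074 - 14694) + ((10 - 3)*(-6)³ - 32) = -2620 + (7*(-216) - 32) = -2620 + (-1512 - 32) = -2620 - 1544 = -4164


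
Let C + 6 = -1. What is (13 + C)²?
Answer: 36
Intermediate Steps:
C = -7 (C = -6 - 1 = -7)
(13 + C)² = (13 - 7)² = 6² = 36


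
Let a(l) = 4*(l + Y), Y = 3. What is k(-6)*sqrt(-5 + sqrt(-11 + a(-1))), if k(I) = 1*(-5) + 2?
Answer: -3*sqrt(-5 + I*sqrt(3)) ≈ -1.1453 - 6.8053*I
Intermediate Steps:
a(l) = 12 + 4*l (a(l) = 4*(l + 3) = 4*(3 + l) = 12 + 4*l)
k(I) = -3 (k(I) = -5 + 2 = -3)
k(-6)*sqrt(-5 + sqrt(-11 + a(-1))) = -3*sqrt(-5 + sqrt(-11 + (12 + 4*(-1)))) = -3*sqrt(-5 + sqrt(-11 + (12 - 4))) = -3*sqrt(-5 + sqrt(-11 + 8)) = -3*sqrt(-5 + sqrt(-3)) = -3*sqrt(-5 + I*sqrt(3))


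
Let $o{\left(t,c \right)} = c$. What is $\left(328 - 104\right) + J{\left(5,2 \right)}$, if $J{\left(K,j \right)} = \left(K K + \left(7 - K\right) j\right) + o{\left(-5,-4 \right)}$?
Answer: $249$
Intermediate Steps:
$J{\left(K,j \right)} = -4 + K^{2} + j \left(7 - K\right)$ ($J{\left(K,j \right)} = \left(K K + \left(7 - K\right) j\right) - 4 = \left(K^{2} + j \left(7 - K\right)\right) - 4 = -4 + K^{2} + j \left(7 - K\right)$)
$\left(328 - 104\right) + J{\left(5,2 \right)} = \left(328 - 104\right) + \left(-4 + 5^{2} + 7 \cdot 2 - 5 \cdot 2\right) = 224 + \left(-4 + 25 + 14 - 10\right) = 224 + 25 = 249$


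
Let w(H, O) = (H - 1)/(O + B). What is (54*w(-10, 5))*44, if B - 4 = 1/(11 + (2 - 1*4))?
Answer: -117612/41 ≈ -2868.6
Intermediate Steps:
B = 37/9 (B = 4 + 1/(11 + (2 - 1*4)) = 4 + 1/(11 + (2 - 4)) = 4 + 1/(11 - 2) = 4 + 1/9 = 4 + ⅑ = 37/9 ≈ 4.1111)
w(H, O) = (-1 + H)/(37/9 + O) (w(H, O) = (H - 1)/(O + 37/9) = (-1 + H)/(37/9 + O))
(54*w(-10, 5))*44 = (54*(9*(-1 - 10)/(37 + 9*5)))*44 = (54*(9*(-11)/(37 + 45)))*44 = (54*(9*(-11)/82))*44 = (54*(9*(1/82)*(-11)))*44 = (54*(-99/82))*44 = -2673/41*44 = -117612/41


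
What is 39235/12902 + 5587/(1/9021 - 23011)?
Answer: 1873555943774/669556482865 ≈ 2.7982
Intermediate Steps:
39235/12902 + 5587/(1/9021 - 23011) = 39235*(1/12902) + 5587/(1/9021 - 23011) = 39235/12902 + 5587/(-207582230/9021) = 39235/12902 + 5587*(-9021/207582230) = 39235/12902 - 50400327/207582230 = 1873555943774/669556482865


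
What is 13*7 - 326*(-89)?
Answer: 29105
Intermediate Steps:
13*7 - 326*(-89) = 91 + 29014 = 29105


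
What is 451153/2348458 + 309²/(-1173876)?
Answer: 50894093455/459466413868 ≈ 0.11077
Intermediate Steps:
451153/2348458 + 309²/(-1173876) = 451153*(1/2348458) + 95481*(-1/1173876) = 451153/2348458 - 31827/391292 = 50894093455/459466413868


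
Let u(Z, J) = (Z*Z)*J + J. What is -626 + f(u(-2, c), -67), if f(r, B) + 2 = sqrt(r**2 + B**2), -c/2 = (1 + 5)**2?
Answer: -628 + sqrt(134089) ≈ -261.82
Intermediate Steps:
c = -72 (c = -2*(1 + 5)**2 = -2*6**2 = -2*36 = -72)
u(Z, J) = J + J*Z**2 (u(Z, J) = Z**2*J + J = J*Z**2 + J = J + J*Z**2)
f(r, B) = -2 + sqrt(B**2 + r**2) (f(r, B) = -2 + sqrt(r**2 + B**2) = -2 + sqrt(B**2 + r**2))
-626 + f(u(-2, c), -67) = -626 + (-2 + sqrt((-67)**2 + (-72*(1 + (-2)**2))**2)) = -626 + (-2 + sqrt(4489 + (-72*(1 + 4))**2)) = -626 + (-2 + sqrt(4489 + (-72*5)**2)) = -626 + (-2 + sqrt(4489 + (-360)**2)) = -626 + (-2 + sqrt(4489 + 129600)) = -626 + (-2 + sqrt(134089)) = -628 + sqrt(134089)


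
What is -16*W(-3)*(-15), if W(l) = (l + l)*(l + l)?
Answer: 8640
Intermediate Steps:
W(l) = 4*l**2 (W(l) = (2*l)*(2*l) = 4*l**2)
-16*W(-3)*(-15) = -64*(-3)**2*(-15) = -64*9*(-15) = -16*36*(-15) = -576*(-15) = 8640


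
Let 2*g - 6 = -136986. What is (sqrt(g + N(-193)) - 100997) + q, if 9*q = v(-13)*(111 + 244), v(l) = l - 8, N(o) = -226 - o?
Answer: -305476/3 + I*sqrt(68523) ≈ -1.0183e+5 + 261.77*I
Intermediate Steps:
g = -68490 (g = 3 + (1/2)*(-136986) = 3 - 68493 = -68490)
v(l) = -8 + l
q = -2485/3 (q = ((-8 - 13)*(111 + 244))/9 = (-21*355)/9 = (1/9)*(-7455) = -2485/3 ≈ -828.33)
(sqrt(g + N(-193)) - 100997) + q = (sqrt(-68490 + (-226 - 1*(-193))) - 100997) - 2485/3 = (sqrt(-68490 + (-226 + 193)) - 100997) - 2485/3 = (sqrt(-68490 - 33) - 100997) - 2485/3 = (sqrt(-68523) - 100997) - 2485/3 = (I*sqrt(68523) - 100997) - 2485/3 = (-100997 + I*sqrt(68523)) - 2485/3 = -305476/3 + I*sqrt(68523)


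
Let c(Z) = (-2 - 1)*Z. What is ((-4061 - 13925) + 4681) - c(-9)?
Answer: -13332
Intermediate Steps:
c(Z) = -3*Z
((-4061 - 13925) + 4681) - c(-9) = ((-4061 - 13925) + 4681) - (-3)*(-9) = (-17986 + 4681) - 1*27 = -13305 - 27 = -13332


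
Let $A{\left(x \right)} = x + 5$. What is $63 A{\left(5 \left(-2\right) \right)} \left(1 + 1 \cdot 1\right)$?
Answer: $-630$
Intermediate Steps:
$A{\left(x \right)} = 5 + x$
$63 A{\left(5 \left(-2\right) \right)} \left(1 + 1 \cdot 1\right) = 63 \left(5 + 5 \left(-2\right)\right) \left(1 + 1 \cdot 1\right) = 63 \left(5 - 10\right) \left(1 + 1\right) = 63 \left(-5\right) 2 = \left(-315\right) 2 = -630$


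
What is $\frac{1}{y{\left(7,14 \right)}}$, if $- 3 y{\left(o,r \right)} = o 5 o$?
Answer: $- \frac{3}{245} \approx -0.012245$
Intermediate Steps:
$y{\left(o,r \right)} = - \frac{5 o^{2}}{3}$ ($y{\left(o,r \right)} = - \frac{o 5 o}{3} = - \frac{5 o^{2}}{3}$)
$\frac{1}{y{\left(7,14 \right)}} = \frac{1}{\left(- \frac{5}{3}\right) 7^{2}} = \frac{1}{\left(- \frac{5}{3}\right) 49} = \frac{1}{- \frac{245}{3}} = - \frac{3}{245}$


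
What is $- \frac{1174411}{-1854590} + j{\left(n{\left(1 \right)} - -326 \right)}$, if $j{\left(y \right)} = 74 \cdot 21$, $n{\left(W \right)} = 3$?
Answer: $\frac{2883207271}{1854590} \approx 1554.6$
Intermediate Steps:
$j{\left(y \right)} = 1554$
$- \frac{1174411}{-1854590} + j{\left(n{\left(1 \right)} - -326 \right)} = - \frac{1174411}{-1854590} + 1554 = \left(-1174411\right) \left(- \frac{1}{1854590}\right) + 1554 = \frac{1174411}{1854590} + 1554 = \frac{2883207271}{1854590}$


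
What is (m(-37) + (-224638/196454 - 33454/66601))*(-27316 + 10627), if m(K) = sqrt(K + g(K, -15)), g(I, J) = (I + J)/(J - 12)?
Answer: 179684517994353/6542016427 - 5563*I*sqrt(2841)/3 ≈ 27466.0 - 98838.0*I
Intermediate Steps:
g(I, J) = (I + J)/(-12 + J)
m(K) = sqrt(5/9 + 26*K/27) (m(K) = sqrt(K + (K - 15)/(-12 - 15)) = sqrt(K + (-15 + K)/(-27)) = sqrt(K - (-15 + K)/27) = sqrt(K + (5/9 - K/27)) = sqrt(5/9 + 26*K/27))
(m(-37) + (-224638/196454 - 33454/66601))*(-27316 + 10627) = (sqrt(45 + 78*(-37))/9 + (-224638/196454 - 33454/66601))*(-27316 + 10627) = (sqrt(45 - 2886)/9 + (-224638*1/196454 - 33454*1/66601))*(-16689) = (sqrt(-2841)/9 + (-112319/98227 - 33454/66601))*(-16689) = ((I*sqrt(2841))/9 - 10766643777/6542016427)*(-16689) = (I*sqrt(2841)/9 - 10766643777/6542016427)*(-16689) = (-10766643777/6542016427 + I*sqrt(2841)/9)*(-16689) = 179684517994353/6542016427 - 5563*I*sqrt(2841)/3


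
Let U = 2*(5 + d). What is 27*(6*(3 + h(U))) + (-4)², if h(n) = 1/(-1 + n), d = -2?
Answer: 2672/5 ≈ 534.40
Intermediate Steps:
U = 6 (U = 2*(5 - 2) = 2*3 = 6)
27*(6*(3 + h(U))) + (-4)² = 27*(6*(3 + 1/(-1 + 6))) + (-4)² = 27*(6*(3 + 1/5)) + 16 = 27*(6*(3 + ⅕)) + 16 = 27*(6*(16/5)) + 16 = 27*(96/5) + 16 = 2592/5 + 16 = 2672/5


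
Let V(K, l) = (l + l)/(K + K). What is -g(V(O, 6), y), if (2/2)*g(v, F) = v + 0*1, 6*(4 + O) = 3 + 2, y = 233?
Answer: 36/19 ≈ 1.8947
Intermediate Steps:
O = -19/6 (O = -4 + (3 + 2)/6 = -4 + (⅙)*5 = -4 + ⅚ = -19/6 ≈ -3.1667)
V(K, l) = l/K (V(K, l) = (2*l)/((2*K)) = (2*l)*(1/(2*K)) = l/K)
g(v, F) = v (g(v, F) = v + 0*1 = v + 0 = v)
-g(V(O, 6), y) = -6/(-19/6) = -6*(-6)/19 = -1*(-36/19) = 36/19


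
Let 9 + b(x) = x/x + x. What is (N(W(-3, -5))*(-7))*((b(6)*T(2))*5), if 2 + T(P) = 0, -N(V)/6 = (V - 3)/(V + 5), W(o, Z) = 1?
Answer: -280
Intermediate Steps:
N(V) = -6*(-3 + V)/(5 + V) (N(V) = -6*(V - 3)/(V + 5) = -6*(-3 + V)/(5 + V))
T(P) = -2 (T(P) = -2 + 0 = -2)
b(x) = -8 + x (b(x) = -9 + (x/x + x) = -9 + (1 + x) = -8 + x)
(N(W(-3, -5))*(-7))*((b(6)*T(2))*5) = ((6*(3 - 1*1)/(5 + 1))*(-7))*(((-8 + 6)*(-2))*5) = ((6*(3 - 1)/6)*(-7))*(-2*(-2)*5) = ((6*(⅙)*2)*(-7))*(4*5) = (2*(-7))*20 = -14*20 = -280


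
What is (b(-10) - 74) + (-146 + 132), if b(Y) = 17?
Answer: -71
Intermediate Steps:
(b(-10) - 74) + (-146 + 132) = (17 - 74) + (-146 + 132) = -57 - 14 = -71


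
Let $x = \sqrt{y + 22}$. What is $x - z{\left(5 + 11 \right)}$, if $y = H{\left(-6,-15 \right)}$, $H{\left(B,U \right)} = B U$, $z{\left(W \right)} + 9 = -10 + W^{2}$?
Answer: $-237 + 4 \sqrt{7} \approx -226.42$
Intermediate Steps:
$z{\left(W \right)} = -19 + W^{2}$ ($z{\left(W \right)} = -9 + \left(-10 + W^{2}\right) = -19 + W^{2}$)
$y = 90$ ($y = \left(-6\right) \left(-15\right) = 90$)
$x = 4 \sqrt{7}$ ($x = \sqrt{90 + 22} = \sqrt{112} = 4 \sqrt{7} \approx 10.583$)
$x - z{\left(5 + 11 \right)} = 4 \sqrt{7} - \left(-19 + \left(5 + 11\right)^{2}\right) = 4 \sqrt{7} - \left(-19 + 16^{2}\right) = 4 \sqrt{7} - \left(-19 + 256\right) = 4 \sqrt{7} - 237 = -237 + 4 \sqrt{7}$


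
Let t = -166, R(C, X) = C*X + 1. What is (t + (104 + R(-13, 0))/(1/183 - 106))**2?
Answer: 214119978361/7678441 ≈ 27886.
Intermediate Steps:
R(C, X) = 1 + C*X
(t + (104 + R(-13, 0))/(1/183 - 106))**2 = (-166 + (104 + (1 - 13*0))/(1/183 - 106))**2 = (-166 + (104 + (1 + 0))/(1/183 - 106))**2 = (-166 + (104 + 1)/(-19397/183))**2 = (-166 + 105*(-183/19397))**2 = (-166 - 2745/2771)**2 = (-462731/2771)**2 = 214119978361/7678441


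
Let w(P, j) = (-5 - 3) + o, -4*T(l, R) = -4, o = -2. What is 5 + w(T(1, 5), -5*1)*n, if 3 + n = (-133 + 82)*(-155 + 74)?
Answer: -41275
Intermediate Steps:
T(l, R) = 1 (T(l, R) = -¼*(-4) = 1)
w(P, j) = -10 (w(P, j) = (-5 - 3) - 2 = -8 - 2 = -10)
n = 4128 (n = -3 + (-133 + 82)*(-155 + 74) = -3 - 51*(-81) = -3 + 4131 = 4128)
5 + w(T(1, 5), -5*1)*n = 5 - 10*4128 = 5 - 41280 = -41275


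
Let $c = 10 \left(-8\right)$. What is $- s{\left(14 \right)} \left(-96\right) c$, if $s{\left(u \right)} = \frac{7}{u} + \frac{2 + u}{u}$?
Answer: $- \frac{88320}{7} \approx -12617.0$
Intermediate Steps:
$s{\left(u \right)} = \frac{7}{u} + \frac{2 + u}{u}$
$c = -80$
$- s{\left(14 \right)} \left(-96\right) c = - \frac{9 + 14}{14} \left(-96\right) \left(-80\right) = - \frac{1}{14} \cdot 23 \left(-96\right) \left(-80\right) = - \frac{23}{14} \left(-96\right) \left(-80\right) = - \frac{\left(-1104\right) \left(-80\right)}{7} = \left(-1\right) \frac{88320}{7} = - \frac{88320}{7}$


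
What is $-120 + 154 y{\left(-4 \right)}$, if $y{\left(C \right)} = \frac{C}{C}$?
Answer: $34$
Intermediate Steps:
$y{\left(C \right)} = 1$
$-120 + 154 y{\left(-4 \right)} = -120 + 154 \cdot 1 = -120 + 154 = 34$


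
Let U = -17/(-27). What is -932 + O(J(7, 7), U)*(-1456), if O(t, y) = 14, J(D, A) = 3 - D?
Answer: -21316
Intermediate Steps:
U = 17/27 (U = -17*(-1/27) = 17/27 ≈ 0.62963)
-932 + O(J(7, 7), U)*(-1456) = -932 + 14*(-1456) = -932 - 20384 = -21316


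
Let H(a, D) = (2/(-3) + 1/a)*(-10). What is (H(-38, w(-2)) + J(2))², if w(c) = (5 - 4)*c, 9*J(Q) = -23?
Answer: 559504/29241 ≈ 19.134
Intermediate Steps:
J(Q) = -23/9 (J(Q) = (⅑)*(-23) = -23/9)
w(c) = c (w(c) = 1*c = c)
H(a, D) = 20/3 - 10/a (H(a, D) = (2*(-⅓) + 1/a)*(-10) = (-⅔ + 1/a)*(-10) = 20/3 - 10/a)
(H(-38, w(-2)) + J(2))² = ((20/3 - 10/(-38)) - 23/9)² = ((20/3 - 10*(-1/38)) - 23/9)² = ((20/3 + 5/19) - 23/9)² = (395/57 - 23/9)² = (748/171)² = 559504/29241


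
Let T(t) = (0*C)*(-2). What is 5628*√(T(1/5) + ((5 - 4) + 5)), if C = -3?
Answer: 5628*√6 ≈ 13786.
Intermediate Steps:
T(t) = 0 (T(t) = (0*(-3))*(-2) = 0*(-2) = 0)
5628*√(T(1/5) + ((5 - 4) + 5)) = 5628*√(0 + ((5 - 4) + 5)) = 5628*√(0 + (1 + 5)) = 5628*√(0 + 6) = 5628*√6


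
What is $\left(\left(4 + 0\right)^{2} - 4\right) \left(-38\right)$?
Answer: $-456$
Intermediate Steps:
$\left(\left(4 + 0\right)^{2} - 4\right) \left(-38\right) = \left(4^{2} - 4\right) \left(-38\right) = \left(16 - 4\right) \left(-38\right) = 12 \left(-38\right) = -456$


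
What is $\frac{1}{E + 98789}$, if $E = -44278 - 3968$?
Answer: $\frac{1}{50543} \approx 1.9785 \cdot 10^{-5}$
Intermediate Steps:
$E = -48246$ ($E = -44278 - 3968 = -48246$)
$\frac{1}{E + 98789} = \frac{1}{-48246 + 98789} = \frac{1}{50543}$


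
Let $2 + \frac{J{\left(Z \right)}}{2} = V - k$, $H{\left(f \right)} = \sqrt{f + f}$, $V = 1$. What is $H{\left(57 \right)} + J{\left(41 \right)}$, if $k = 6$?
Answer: $-14 + \sqrt{114} \approx -3.3229$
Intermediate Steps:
$H{\left(f \right)} = \sqrt{2} \sqrt{f}$ ($H{\left(f \right)} = \sqrt{2 f} = \sqrt{2} \sqrt{f}$)
$J{\left(Z \right)} = -14$ ($J{\left(Z \right)} = -4 + 2 \left(1 - 6\right) = -4 + 2 \left(-5\right) = -4 - 10 = -14$)
$H{\left(57 \right)} + J{\left(41 \right)} = \sqrt{2} \sqrt{57} - 14 = \sqrt{114} - 14 = -14 + \sqrt{114}$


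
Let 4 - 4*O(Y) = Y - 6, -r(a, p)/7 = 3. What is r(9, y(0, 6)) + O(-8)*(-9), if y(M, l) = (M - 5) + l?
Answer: -123/2 ≈ -61.500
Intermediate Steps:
y(M, l) = -5 + M + l (y(M, l) = (-5 + M) + l = -5 + M + l)
r(a, p) = -21 (r(a, p) = -7*3 = -21)
O(Y) = 5/2 - Y/4 (O(Y) = 1 - (Y - 6)/4 = 1 - (-6 + Y)/4 = 1 + (3/2 - Y/4) = 5/2 - Y/4)
r(9, y(0, 6)) + O(-8)*(-9) = -21 + (5/2 - ¼*(-8))*(-9) = -21 + (5/2 + 2)*(-9) = -21 + (9/2)*(-9) = -21 - 81/2 = -123/2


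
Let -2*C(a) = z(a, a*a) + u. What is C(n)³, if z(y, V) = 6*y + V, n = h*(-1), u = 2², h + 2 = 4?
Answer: 8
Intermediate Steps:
h = 2 (h = -2 + 4 = 2)
u = 4
n = -2 (n = 2*(-1) = -2)
z(y, V) = V + 6*y
C(a) = -2 - 3*a - a²/2 (C(a) = -((a*a + 6*a) + 4)/2 = -((a² + 6*a) + 4)/2 = -(4 + a² + 6*a)/2 = -2 - 3*a - a²/2)
C(n)³ = (-2 - 3*(-2) - ½*(-2)²)³ = (-2 + 6 - ½*4)³ = (-2 + 6 - 2)³ = 2³ = 8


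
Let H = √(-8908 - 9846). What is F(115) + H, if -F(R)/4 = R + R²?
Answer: -53360 + I*√18754 ≈ -53360.0 + 136.95*I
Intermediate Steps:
F(R) = -4*R - 4*R² (F(R) = -4*(R + R²) = -4*R - 4*R²)
H = I*√18754 (H = √(-18754) = I*√18754 ≈ 136.95*I)
F(115) + H = -4*115*(1 + 115) + I*√18754 = -4*115*116 + I*√18754 = -53360 + I*√18754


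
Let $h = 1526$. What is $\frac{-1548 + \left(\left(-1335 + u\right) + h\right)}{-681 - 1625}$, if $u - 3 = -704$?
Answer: $\frac{1029}{1153} \approx 0.89245$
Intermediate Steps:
$u = -701$ ($u = 3 - 704 = -701$)
$\frac{-1548 + \left(\left(-1335 + u\right) + h\right)}{-681 - 1625} = \frac{-1548 + \left(\left(-1335 - 701\right) + 1526\right)}{-681 - 1625} = \frac{-1548 + \left(-2036 + 1526\right)}{-2306} = \left(-1548 - 510\right) \left(- \frac{1}{2306}\right) = \left(-2058\right) \left(- \frac{1}{2306}\right) = \frac{1029}{1153}$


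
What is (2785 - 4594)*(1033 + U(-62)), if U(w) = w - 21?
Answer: -1718550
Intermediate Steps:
U(w) = -21 + w
(2785 - 4594)*(1033 + U(-62)) = (2785 - 4594)*(1033 + (-21 - 62)) = -1809*(1033 - 83) = -1809*950 = -1718550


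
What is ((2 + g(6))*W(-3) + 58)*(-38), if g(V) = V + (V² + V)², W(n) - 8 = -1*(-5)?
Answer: -877572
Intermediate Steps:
W(n) = 13 (W(n) = 8 - 1*(-5) = 8 + 5 = 13)
g(V) = V + (V + V²)²
((2 + g(6))*W(-3) + 58)*(-38) = ((2 + 6*(1 + 6*(1 + 6)²))*13 + 58)*(-38) = ((2 + 6*(1 + 6*7²))*13 + 58)*(-38) = ((2 + 6*(1 + 6*49))*13 + 58)*(-38) = ((2 + 6*(1 + 294))*13 + 58)*(-38) = ((2 + 6*295)*13 + 58)*(-38) = ((2 + 1770)*13 + 58)*(-38) = (1772*13 + 58)*(-38) = (23036 + 58)*(-38) = 23094*(-38) = -877572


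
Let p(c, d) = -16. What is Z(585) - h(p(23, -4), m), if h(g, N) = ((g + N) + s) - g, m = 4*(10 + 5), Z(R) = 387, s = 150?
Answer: 177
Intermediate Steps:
m = 60 (m = 4*15 = 60)
h(g, N) = 150 + N (h(g, N) = ((g + N) + 150) - g = ((N + g) + 150) - g = (150 + N + g) - g = 150 + N)
Z(585) - h(p(23, -4), m) = 387 - (150 + 60) = 387 - 1*210 = 387 - 210 = 177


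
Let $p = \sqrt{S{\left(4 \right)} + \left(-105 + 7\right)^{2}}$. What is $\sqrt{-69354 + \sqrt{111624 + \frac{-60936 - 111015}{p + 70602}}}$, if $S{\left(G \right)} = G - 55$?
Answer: $i \sqrt{69354 - \sqrt{111624 - \frac{171951}{70602 + \sqrt{9553}}}} \approx 262.72 i$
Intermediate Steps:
$S{\left(G \right)} = -55 + G$
$p = \sqrt{9553}$ ($p = \sqrt{\left(-55 + 4\right) + \left(-105 + 7\right)^{2}} = \sqrt{-51 + \left(-98\right)^{2}} = \sqrt{-51 + 9604} = \sqrt{9553} \approx 97.74$)
$\sqrt{-69354 + \sqrt{111624 + \frac{-60936 - 111015}{p + 70602}}} = \sqrt{-69354 + \sqrt{111624 + \frac{-60936 - 111015}{\sqrt{9553} + 70602}}} = \sqrt{-69354 + \sqrt{111624 - \frac{171951}{70602 + \sqrt{9553}}}}$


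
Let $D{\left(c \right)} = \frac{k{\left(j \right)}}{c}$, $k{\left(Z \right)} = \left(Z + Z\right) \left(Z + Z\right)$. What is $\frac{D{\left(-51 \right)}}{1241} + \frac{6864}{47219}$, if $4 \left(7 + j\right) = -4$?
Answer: $\frac{422341360}{2988537729} \approx 0.14132$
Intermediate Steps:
$j = -8$ ($j = -7 + \frac{1}{4} \left(-4\right) = -7 - 1 = -8$)
$k{\left(Z \right)} = 4 Z^{2}$ ($k{\left(Z \right)} = 2 Z 2 Z = 4 Z^{2}$)
$D{\left(c \right)} = \frac{256}{c}$ ($D{\left(c \right)} = \frac{4 \left(-8\right)^{2}}{c} = \frac{4 \cdot 64}{c} = \frac{256}{c}$)
$\frac{D{\left(-51 \right)}}{1241} + \frac{6864}{47219} = \frac{256 \frac{1}{-51}}{1241} + \frac{6864}{47219} = 256 \left(- \frac{1}{51}\right) \frac{1}{1241} + 6864 \cdot \frac{1}{47219} = \left(- \frac{256}{51}\right) \frac{1}{1241} + \frac{6864}{47219} = - \frac{256}{63291} + \frac{6864}{47219} = \frac{422341360}{2988537729}$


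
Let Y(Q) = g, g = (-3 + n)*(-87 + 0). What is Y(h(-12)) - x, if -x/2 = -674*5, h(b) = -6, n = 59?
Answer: -11612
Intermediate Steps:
g = -4872 (g = (-3 + 59)*(-87 + 0) = 56*(-87) = -4872)
x = 6740 (x = -(-1348)*5 = -2*(-3370) = 6740)
Y(Q) = -4872
Y(h(-12)) - x = -4872 - 1*6740 = -4872 - 6740 = -11612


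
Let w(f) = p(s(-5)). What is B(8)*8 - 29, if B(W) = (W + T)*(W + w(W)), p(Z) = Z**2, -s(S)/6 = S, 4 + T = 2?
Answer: 43555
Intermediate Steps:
T = -2 (T = -4 + 2 = -2)
s(S) = -6*S
w(f) = 900 (w(f) = (-6*(-5))**2 = 30**2 = 900)
B(W) = (-2 + W)*(900 + W) (B(W) = (W - 2)*(W + 900) = (-2 + W)*(900 + W))
B(8)*8 - 29 = (-1800 + 8**2 + 898*8)*8 - 29 = (-1800 + 64 + 7184)*8 - 29 = 5448*8 - 29 = 43584 - 29 = 43555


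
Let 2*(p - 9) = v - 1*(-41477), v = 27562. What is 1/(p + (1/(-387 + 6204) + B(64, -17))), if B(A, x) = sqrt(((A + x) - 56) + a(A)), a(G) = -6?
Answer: 4673430979014/161366564392543381 - 135349956*I*sqrt(15)/161366564392543381 ≈ 2.8962e-5 - 3.2486e-9*I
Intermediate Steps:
p = 69057/2 (p = 9 + (27562 - 1*(-41477))/2 = 9 + (27562 + 41477)/2 = 9 + (1/2)*69039 = 9 + 69039/2 = 69057/2 ≈ 34529.)
B(A, x) = sqrt(-62 + A + x) (B(A, x) = sqrt(((A + x) - 56) - 6) = sqrt((-56 + A + x) - 6) = sqrt(-62 + A + x))
1/(p + (1/(-387 + 6204) + B(64, -17))) = 1/(69057/2 + (1/(-387 + 6204) + sqrt(-62 + 64 - 17))) = 1/(69057/2 + (1/5817 + sqrt(-15))) = 1/(69057/2 + (1/5817 + I*sqrt(15))) = 1/(401704571/11634 + I*sqrt(15))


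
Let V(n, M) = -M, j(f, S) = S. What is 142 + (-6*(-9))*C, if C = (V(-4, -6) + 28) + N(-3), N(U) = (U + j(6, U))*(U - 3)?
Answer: 3922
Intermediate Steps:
N(U) = 2*U*(-3 + U) (N(U) = (U + U)*(U - 3) = (2*U)*(-3 + U) = 2*U*(-3 + U))
C = 70 (C = (-1*(-6) + 28) + 2*(-3)*(-3 - 3) = (6 + 28) + 2*(-3)*(-6) = 34 + 36 = 70)
142 + (-6*(-9))*C = 142 - 6*(-9)*70 = 142 + 54*70 = 142 + 3780 = 3922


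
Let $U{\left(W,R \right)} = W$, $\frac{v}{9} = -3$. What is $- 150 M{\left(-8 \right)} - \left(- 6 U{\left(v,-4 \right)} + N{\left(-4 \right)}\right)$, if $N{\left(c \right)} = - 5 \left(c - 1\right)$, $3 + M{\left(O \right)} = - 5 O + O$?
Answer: $-4537$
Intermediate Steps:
$v = -27$ ($v = 9 \left(-3\right) = -27$)
$M{\left(O \right)} = -3 - 4 O$ ($M{\left(O \right)} = -3 + \left(- 5 O + O\right) = -3 - 4 O$)
$N{\left(c \right)} = 5 - 5 c$ ($N{\left(c \right)} = - 5 \left(-1 + c\right) = 5 - 5 c$)
$- 150 M{\left(-8 \right)} - \left(- 6 U{\left(v,-4 \right)} + N{\left(-4 \right)}\right) = - 150 \left(-3 - -32\right) + \left(- (5 - -20) + 6 \left(-27\right)\right) = - 150 \left(-3 + 32\right) - 187 = \left(-150\right) 29 - 187 = -4350 - 187 = -4537$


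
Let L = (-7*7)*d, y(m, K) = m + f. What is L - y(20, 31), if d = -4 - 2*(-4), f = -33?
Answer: -183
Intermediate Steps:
d = 4 (d = -4 + 8 = 4)
y(m, K) = -33 + m (y(m, K) = m - 33 = -33 + m)
L = -196 (L = -7*7*4 = -49*4 = -196)
L - y(20, 31) = -196 - (-33 + 20) = -196 - 1*(-13) = -196 + 13 = -183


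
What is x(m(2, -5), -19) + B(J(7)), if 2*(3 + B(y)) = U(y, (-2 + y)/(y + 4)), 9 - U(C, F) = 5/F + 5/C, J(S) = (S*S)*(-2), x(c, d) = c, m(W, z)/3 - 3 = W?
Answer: 3473/245 ≈ 14.176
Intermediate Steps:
m(W, z) = 9 + 3*W
J(S) = -2*S² (J(S) = S²*(-2) = -2*S²)
U(C, F) = 9 - 5/C - 5/F (U(C, F) = 9 - (5/F + 5/C) = 9 - (5/C + 5/F) = 9 + (-5/C - 5/F) = 9 - 5/C - 5/F)
B(y) = 3/2 - 5/(2*y) - 5*(4 + y)/(2*(-2 + y)) (B(y) = -3 + (9 - 5/y - 5*(y + 4)/(-2 + y))/2 = -3 + (9 - 5/y - 5*(4 + y)/(-2 + y))/2 = -3 + (9/2 - 5/(2*y) - 5*(4 + y)/(2*(-2 + y))) = 3/2 - 5/(2*y) - 5*(4 + y)/(2*(-2 + y)))
x(m(2, -5), -19) + B(J(7)) = (9 + 3*2) + (5 - (-2*7²)² - (-31)*7²)/(((-2*7²))*(-2 - 2*7²)) = (9 + 6) + (5 - (-2*49)² - (-31)*49)/(((-2*49))*(-2 - 2*49)) = 15 + (5 - 1*(-98)² - 31/2*(-98))/((-98)*(-2 - 98)) = 15 - 1/98*(5 - 1*9604 + 1519)/(-100) = 15 - 1/98*(-1/100)*(5 - 9604 + 1519) = 15 - 1/98*(-1/100)*(-8080) = 15 - 202/245 = 3473/245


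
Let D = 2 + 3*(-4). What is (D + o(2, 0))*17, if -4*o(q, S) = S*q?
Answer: -170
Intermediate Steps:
D = -10 (D = 2 - 12 = -10)
o(q, S) = -S*q/4
(D + o(2, 0))*17 = (-10 - ¼*0*2)*17 = (-10 + 0)*17 = -10*17 = -170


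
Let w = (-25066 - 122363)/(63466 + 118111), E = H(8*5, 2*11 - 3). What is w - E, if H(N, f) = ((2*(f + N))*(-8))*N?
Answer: 6856200091/181577 ≈ 37759.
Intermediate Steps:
H(N, f) = N*(-16*N - 16*f) (H(N, f) = ((2*(N + f))*(-8))*N = ((2*N + 2*f)*(-8))*N = (-16*N - 16*f)*N = N*(-16*N - 16*f))
E = -37760 (E = -16*8*5*(8*5 + (2*11 - 3)) = -16*40*(40 + (22 - 3)) = -16*40*(40 + 19) = -16*40*59 = -37760)
w = -147429/181577 ≈ -0.81194
w - E = -147429/181577 - 1*(-37760) = -147429/181577 + 37760 = 6856200091/181577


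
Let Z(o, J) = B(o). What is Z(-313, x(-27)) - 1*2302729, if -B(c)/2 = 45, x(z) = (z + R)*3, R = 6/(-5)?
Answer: -2302819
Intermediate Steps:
R = -6/5 (R = 6*(-⅕) = -6/5 ≈ -1.2000)
x(z) = -18/5 + 3*z (x(z) = (z - 6/5)*3 = (-6/5 + z)*3 = -18/5 + 3*z)
B(c) = -90 (B(c) = -2*45 = -90)
Z(o, J) = -90
Z(-313, x(-27)) - 1*2302729 = -90 - 1*2302729 = -90 - 2302729 = -2302819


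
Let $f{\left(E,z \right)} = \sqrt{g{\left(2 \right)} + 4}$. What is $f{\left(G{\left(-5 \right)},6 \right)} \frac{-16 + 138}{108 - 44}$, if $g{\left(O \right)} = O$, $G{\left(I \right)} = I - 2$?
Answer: $\frac{61 \sqrt{6}}{32} \approx 4.6693$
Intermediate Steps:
$G{\left(I \right)} = -2 + I$ ($G{\left(I \right)} = I - 2 = -2 + I$)
$f{\left(E,z \right)} = \sqrt{6}$ ($f{\left(E,z \right)} = \sqrt{2 + 4} = \sqrt{6}$)
$f{\left(G{\left(-5 \right)},6 \right)} \frac{-16 + 138}{108 - 44} = \sqrt{6} \frac{-16 + 138}{108 - 44} = \sqrt{6} \cdot \frac{122}{64} = \sqrt{6} \cdot 122 \cdot \frac{1}{64} = \sqrt{6} \cdot \frac{61}{32} = \frac{61 \sqrt{6}}{32}$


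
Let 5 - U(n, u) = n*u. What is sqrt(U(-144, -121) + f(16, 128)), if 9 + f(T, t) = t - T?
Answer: 6*I*sqrt(481) ≈ 131.59*I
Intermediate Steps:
U(n, u) = 5 - n*u
f(T, t) = -9 + t - T (f(T, t) = -9 + (t - T) = -9 + t - T)
sqrt(U(-144, -121) + f(16, 128)) = sqrt((5 - 1*(-144)*(-121)) + (-9 + 128 - 1*16)) = sqrt((5 - 17424) + (-9 + 128 - 16)) = sqrt(-17419 + 103) = sqrt(-17316) = 6*I*sqrt(481)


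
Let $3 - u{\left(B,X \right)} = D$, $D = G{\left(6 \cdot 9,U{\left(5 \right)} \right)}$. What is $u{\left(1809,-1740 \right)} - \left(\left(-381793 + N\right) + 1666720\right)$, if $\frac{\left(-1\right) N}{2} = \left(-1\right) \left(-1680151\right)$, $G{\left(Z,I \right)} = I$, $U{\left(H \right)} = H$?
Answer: $2075373$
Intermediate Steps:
$N = -3360302$ ($N = - 2 \left(\left(-1\right) \left(-1680151\right)\right) = \left(-2\right) 1680151 = -3360302$)
$D = 5$
$u{\left(B,X \right)} = -2$ ($u{\left(B,X \right)} = 3 - 5 = -2$)
$u{\left(1809,-1740 \right)} - \left(\left(-381793 + N\right) + 1666720\right) = -2 - \left(\left(-381793 - 3360302\right) + 1666720\right) = -2 - \left(-3742095 + 1666720\right) = -2 - -2075375 = -2 + 2075375 = 2075373$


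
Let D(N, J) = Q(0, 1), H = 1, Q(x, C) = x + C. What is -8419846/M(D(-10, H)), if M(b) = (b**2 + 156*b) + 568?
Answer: -8419846/725 ≈ -11614.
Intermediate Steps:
Q(x, C) = C + x
D(N, J) = 1 (D(N, J) = 1 + 0 = 1)
M(b) = 568 + b**2 + 156*b
-8419846/M(D(-10, H)) = -8419846/(568 + 1**2 + 156*1) = -8419846/(568 + 1 + 156) = -8419846/725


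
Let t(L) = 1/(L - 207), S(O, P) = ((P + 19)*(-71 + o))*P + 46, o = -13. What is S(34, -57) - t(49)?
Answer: -28739883/158 ≈ -1.8190e+5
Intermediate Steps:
S(O, P) = 46 + P*(-1596 - 84*P) (S(O, P) = ((P + 19)*(-71 - 13))*P + 46 = ((19 + P)*(-84))*P + 46 = (-1596 - 84*P)*P + 46 = P*(-1596 - 84*P) + 46 = 46 + P*(-1596 - 84*P))
t(L) = 1/(-207 + L)
S(34, -57) - t(49) = (46 - 1596*(-57) - 84*(-57)²) - 1/(-207 + 49) = (46 + 90972 - 84*3249) - 1/(-158) = (46 + 90972 - 272916) - 1*(-1/158) = -181898 + 1/158 = -28739883/158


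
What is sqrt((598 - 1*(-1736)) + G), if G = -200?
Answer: sqrt(2134) ≈ 46.195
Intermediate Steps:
sqrt((598 - 1*(-1736)) + G) = sqrt((598 - 1*(-1736)) - 200) = sqrt((598 + 1736) - 200) = sqrt(2334 - 200) = sqrt(2134)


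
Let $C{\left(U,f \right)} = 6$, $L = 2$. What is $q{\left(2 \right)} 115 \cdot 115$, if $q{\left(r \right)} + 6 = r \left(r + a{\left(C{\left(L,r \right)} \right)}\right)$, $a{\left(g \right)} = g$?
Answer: $132250$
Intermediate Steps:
$q{\left(r \right)} = -6 + r \left(6 + r\right)$ ($q{\left(r \right)} = -6 + r \left(r + 6\right) = -6 + r \left(6 + r\right)$)
$q{\left(2 \right)} 115 \cdot 115 = \left(-6 + 2^{2} + 6 \cdot 2\right) 115 \cdot 115 = \left(-6 + 4 + 12\right) 115 \cdot 115 = 10 \cdot 115 \cdot 115 = 1150 \cdot 115 = 132250$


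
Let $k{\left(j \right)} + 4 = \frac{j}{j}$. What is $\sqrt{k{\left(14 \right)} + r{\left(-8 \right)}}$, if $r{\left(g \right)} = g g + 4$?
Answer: $\sqrt{65} \approx 8.0623$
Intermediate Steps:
$k{\left(j \right)} = -3$ ($k{\left(j \right)} = -4 + \frac{j}{j} = -4 + 1 = -3$)
$r{\left(g \right)} = 4 + g^{2}$ ($r{\left(g \right)} = g^{2} + 4 = 4 + g^{2}$)
$\sqrt{k{\left(14 \right)} + r{\left(-8 \right)}} = \sqrt{-3 + \left(4 + \left(-8\right)^{2}\right)} = \sqrt{-3 + \left(4 + 64\right)} = \sqrt{-3 + 68} = \sqrt{65}$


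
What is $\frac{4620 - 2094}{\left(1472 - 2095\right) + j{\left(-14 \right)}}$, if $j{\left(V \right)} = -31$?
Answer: $- \frac{421}{109} \approx -3.8624$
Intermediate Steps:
$\frac{4620 - 2094}{\left(1472 - 2095\right) + j{\left(-14 \right)}} = \frac{4620 - 2094}{\left(1472 - 2095\right) - 31} = \frac{2526}{-623 - 31} = \frac{2526}{-654} = 2526 \left(- \frac{1}{654}\right) = - \frac{421}{109}$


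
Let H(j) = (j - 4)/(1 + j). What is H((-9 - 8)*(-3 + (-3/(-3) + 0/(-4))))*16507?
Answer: 99042/7 ≈ 14149.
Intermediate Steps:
H(j) = (-4 + j)/(1 + j)
H((-9 - 8)*(-3 + (-3/(-3) + 0/(-4))))*16507 = ((-4 + (-9 - 8)*(-3 + (-3/(-3) + 0/(-4))))/(1 + (-9 - 8)*(-3 + (-3/(-3) + 0/(-4)))))*16507 = ((-4 - 17*(-3 + (-3*(-1/3) + 0*(-1/4))))/(1 - 17*(-3 + (-3*(-1/3) + 0*(-1/4)))))*16507 = ((-4 - 17*(-3 + (1 + 0)))/(1 - 17*(-3 + (1 + 0))))*16507 = ((-4 - 17*(-3 + 1))/(1 - 17*(-3 + 1)))*16507 = ((-4 - 17*(-2))/(1 - 17*(-2)))*16507 = ((-4 + 34)/(1 + 34))*16507 = (30/35)*16507 = ((1/35)*30)*16507 = (6/7)*16507 = 99042/7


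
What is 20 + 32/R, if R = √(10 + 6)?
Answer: 28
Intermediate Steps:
R = 4 (R = √16 = 4)
20 + 32/R = 20 + 32/4 = 20 + (¼)*32 = 20 + 8 = 28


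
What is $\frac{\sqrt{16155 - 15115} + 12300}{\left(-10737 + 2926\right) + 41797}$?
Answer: $\frac{6150}{16993} + \frac{2 \sqrt{65}}{16993} \approx 0.36286$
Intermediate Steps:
$\frac{\sqrt{16155 - 15115} + 12300}{\left(-10737 + 2926\right) + 41797} = \frac{\sqrt{1040} + 12300}{-7811 + 41797} = \frac{4 \sqrt{65} + 12300}{33986} = \left(12300 + 4 \sqrt{65}\right) \frac{1}{33986} = \frac{6150}{16993} + \frac{2 \sqrt{65}}{16993}$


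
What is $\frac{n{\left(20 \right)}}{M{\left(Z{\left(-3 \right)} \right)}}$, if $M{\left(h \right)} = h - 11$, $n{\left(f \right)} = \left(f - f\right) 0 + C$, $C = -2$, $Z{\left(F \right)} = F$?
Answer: $\frac{1}{7} \approx 0.14286$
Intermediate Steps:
$n{\left(f \right)} = -2$ ($n{\left(f \right)} = \left(f - f\right) 0 - 2 = 0 \cdot 0 - 2 = 0 - 2 = -2$)
$M{\left(h \right)} = -11 + h$ ($M{\left(h \right)} = h - 11 = -11 + h$)
$\frac{n{\left(20 \right)}}{M{\left(Z{\left(-3 \right)} \right)}} = - \frac{2}{-11 - 3} = - \frac{2}{-14} = \left(-2\right) \left(- \frac{1}{14}\right) = \frac{1}{7}$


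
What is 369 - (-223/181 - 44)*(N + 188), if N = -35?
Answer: 1319400/181 ≈ 7289.5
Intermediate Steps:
369 - (-223/181 - 44)*(N + 188) = 369 - (-223/181 - 44)*(-35 + 188) = 369 - (-223*1/181 - 44)*153 = 369 - (-223/181 - 44)*153 = 369 - (-8187)*153/181 = 369 - 1*(-1252611/181) = 369 + 1252611/181 = 1319400/181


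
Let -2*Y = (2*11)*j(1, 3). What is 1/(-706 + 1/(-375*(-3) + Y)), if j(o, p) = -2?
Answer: -1147/809781 ≈ -0.0014164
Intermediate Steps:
Y = 22 (Y = -2*11*(-2)/2 = -11*(-2) = -1/2*(-44) = 22)
1/(-706 + 1/(-375*(-3) + Y)) = 1/(-706 + 1/(-375*(-3) + 22)) = 1/(-706 + 1/(1125 + 22)) = 1/(-706 + 1/1147) = 1/(-809781/1147) = -1147/809781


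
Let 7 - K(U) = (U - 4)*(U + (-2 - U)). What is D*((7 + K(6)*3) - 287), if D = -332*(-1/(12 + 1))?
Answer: -6308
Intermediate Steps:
K(U) = -1 + 2*U (K(U) = 7 - (U - 4)*(U + (-2 - U)) = 7 - (-4 + U)*(-2) = 7 - (8 - 2*U) = 7 + (-8 + 2*U) = -1 + 2*U)
D = 332/13 (D = -332/((-1*13)) = -332/(-13) = -332*(-1/13) = 332/13 ≈ 25.538)
D*((7 + K(6)*3) - 287) = 332*((7 + (-1 + 2*6)*3) - 287)/13 = 332*((7 + (-1 + 12)*3) - 287)/13 = 332*((7 + 11*3) - 287)/13 = 332*((7 + 33) - 287)/13 = 332*(40 - 287)/13 = (332/13)*(-247) = -6308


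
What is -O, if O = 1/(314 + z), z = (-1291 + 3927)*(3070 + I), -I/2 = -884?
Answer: -1/12753282 ≈ -7.8411e-8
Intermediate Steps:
I = 1768 (I = -2*(-884) = 1768)
z = 12752968 (z = (-1291 + 3927)*(3070 + 1768) = 2636*4838 = 12752968)
O = 1/12753282 (O = 1/(314 + 12752968) = 1/12753282 ≈ 7.8411e-8)
-O = -1*1/12753282 = -1/12753282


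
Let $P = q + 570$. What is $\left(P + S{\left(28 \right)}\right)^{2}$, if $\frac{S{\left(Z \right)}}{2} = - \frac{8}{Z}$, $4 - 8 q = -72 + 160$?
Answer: $\frac{61230625}{196} \approx 3.124 \cdot 10^{5}$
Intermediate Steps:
$q = - \frac{21}{2}$ ($q = \frac{1}{2} - \frac{-72 + 160}{8} = \frac{1}{2} - 11 = - \frac{21}{2} \approx -10.5$)
$S{\left(Z \right)} = - \frac{16}{Z}$ ($S{\left(Z \right)} = 2 \left(- \frac{8}{Z}\right) = - \frac{16}{Z}$)
$P = \frac{1119}{2}$ ($P = - \frac{21}{2} + 570 = \frac{1119}{2} \approx 559.5$)
$\left(P + S{\left(28 \right)}\right)^{2} = \left(\frac{1119}{2} - \frac{16}{28}\right)^{2} = \left(\frac{1119}{2} - \frac{4}{7}\right)^{2} = \left(\frac{7825}{14}\right)^{2} = \frac{61230625}{196}$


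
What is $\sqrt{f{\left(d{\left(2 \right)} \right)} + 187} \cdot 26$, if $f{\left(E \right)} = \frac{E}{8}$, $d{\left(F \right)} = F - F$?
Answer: $26 \sqrt{187} \approx 355.54$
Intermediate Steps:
$d{\left(F \right)} = 0$
$f{\left(E \right)} = \frac{E}{8}$ ($f{\left(E \right)} = E \frac{1}{8} = \frac{E}{8}$)
$\sqrt{f{\left(d{\left(2 \right)} \right)} + 187} \cdot 26 = \sqrt{\frac{1}{8} \cdot 0 + 187} \cdot 26 = \sqrt{0 + 187} \cdot 26 = \sqrt{187} \cdot 26 = 26 \sqrt{187}$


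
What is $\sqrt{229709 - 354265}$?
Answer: $2 i \sqrt{31139} \approx 352.92 i$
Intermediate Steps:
$\sqrt{229709 - 354265} = \sqrt{-124556} = 2 i \sqrt{31139}$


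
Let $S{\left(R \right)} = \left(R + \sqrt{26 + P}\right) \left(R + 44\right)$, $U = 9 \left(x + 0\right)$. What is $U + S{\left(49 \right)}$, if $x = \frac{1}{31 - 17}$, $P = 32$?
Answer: $\frac{63807}{14} + 93 \sqrt{58} \approx 5265.9$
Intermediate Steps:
$x = \frac{1}{14} \approx 0.071429$
$U = \frac{9}{14}$ ($U = 9 \left(\frac{1}{14} + 0\right) = 9 \cdot \frac{1}{14} = \frac{9}{14} \approx 0.64286$)
$S{\left(R \right)} = \left(44 + R\right) \left(R + \sqrt{58}\right)$ ($S{\left(R \right)} = \left(R + \sqrt{26 + 32}\right) \left(R + 44\right) = \left(R + \sqrt{58}\right) \left(44 + R\right) = \left(44 + R\right) \left(R + \sqrt{58}\right)$)
$U + S{\left(49 \right)} = \frac{9}{14} + \left(49^{2} + 44 \cdot 49 + 44 \sqrt{58} + 49 \sqrt{58}\right) = \frac{9}{14} + \left(2401 + 2156 + 44 \sqrt{58} + 49 \sqrt{58}\right) = \frac{9}{14} + \left(4557 + 93 \sqrt{58}\right) = \frac{63807}{14} + 93 \sqrt{58}$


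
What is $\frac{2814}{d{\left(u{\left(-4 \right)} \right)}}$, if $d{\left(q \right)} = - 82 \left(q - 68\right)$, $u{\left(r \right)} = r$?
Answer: $\frac{469}{984} \approx 0.47663$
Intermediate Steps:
$d{\left(q \right)} = 5576 - 82 q$ ($d{\left(q \right)} = - 82 \left(-68 + q\right) = 5576 - 82 q$)
$\frac{2814}{d{\left(u{\left(-4 \right)} \right)}} = \frac{2814}{5576 - -328} = \frac{2814}{5576 + 328} = \frac{2814}{5904} = 2814 \cdot \frac{1}{5904} = \frac{469}{984}$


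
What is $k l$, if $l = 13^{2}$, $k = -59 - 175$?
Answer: $-39546$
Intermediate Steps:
$k = -234$
$l = 169$
$k l = \left(-234\right) 169 = -39546$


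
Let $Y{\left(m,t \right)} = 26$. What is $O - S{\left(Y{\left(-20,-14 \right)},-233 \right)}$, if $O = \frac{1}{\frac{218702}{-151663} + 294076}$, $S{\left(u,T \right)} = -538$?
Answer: $\frac{23994923722731}{44600229686} \approx 538.0$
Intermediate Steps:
$O = \frac{151663}{44600229686}$ ($O = \frac{1}{218702 \left(- \frac{1}{151663}\right) + 294076} = \frac{1}{- \frac{218702}{151663} + 294076} = \frac{1}{\frac{44600229686}{151663}} = \frac{151663}{44600229686} \approx 3.4005 \cdot 10^{-6}$)
$O - S{\left(Y{\left(-20,-14 \right)},-233 \right)} = \frac{151663}{44600229686} - -538 = \frac{151663}{44600229686} + 538 = \frac{23994923722731}{44600229686}$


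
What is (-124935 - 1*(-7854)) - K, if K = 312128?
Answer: -429209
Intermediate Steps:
(-124935 - 1*(-7854)) - K = (-124935 - 1*(-7854)) - 1*312128 = (-124935 + 7854) - 312128 = -117081 - 312128 = -429209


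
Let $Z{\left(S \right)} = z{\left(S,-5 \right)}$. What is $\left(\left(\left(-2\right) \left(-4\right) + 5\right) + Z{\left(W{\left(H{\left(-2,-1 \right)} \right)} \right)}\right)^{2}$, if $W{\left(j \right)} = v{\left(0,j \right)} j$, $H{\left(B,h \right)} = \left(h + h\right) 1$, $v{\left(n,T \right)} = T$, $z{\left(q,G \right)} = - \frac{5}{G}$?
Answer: $196$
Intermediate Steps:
$H{\left(B,h \right)} = 2 h$ ($H{\left(B,h \right)} = 2 h 1 = 2 h$)
$W{\left(j \right)} = j^{2}$ ($W{\left(j \right)} = j j = j^{2}$)
$Z{\left(S \right)} = 1$ ($Z{\left(S \right)} = - \frac{5}{-5} = \left(-5\right) \left(- \frac{1}{5}\right) = 1$)
$\left(\left(\left(-2\right) \left(-4\right) + 5\right) + Z{\left(W{\left(H{\left(-2,-1 \right)} \right)} \right)}\right)^{2} = \left(\left(\left(-2\right) \left(-4\right) + 5\right) + 1\right)^{2} = \left(\left(8 + 5\right) + 1\right)^{2} = \left(13 + 1\right)^{2} = 14^{2} = 196$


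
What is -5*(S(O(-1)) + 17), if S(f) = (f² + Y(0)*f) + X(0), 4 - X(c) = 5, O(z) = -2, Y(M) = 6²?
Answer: 260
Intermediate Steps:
Y(M) = 36
X(c) = -1 (X(c) = 4 - 1*5 = 4 - 5 = -1)
S(f) = -1 + f² + 36*f (S(f) = (f² + 36*f) - 1 = -1 + f² + 36*f)
-5*(S(O(-1)) + 17) = -5*((-1 + (-2)² + 36*(-2)) + 17) = -5*((-1 + 4 - 72) + 17) = -5*(-69 + 17) = -5*(-52) = 260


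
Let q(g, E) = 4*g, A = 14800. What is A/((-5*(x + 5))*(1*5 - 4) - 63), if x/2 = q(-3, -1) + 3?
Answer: 7400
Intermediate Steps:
x = -18 (x = 2*(4*(-3) + 3) = 2*(-12 + 3) = 2*(-9) = -18)
A/((-5*(x + 5))*(1*5 - 4) - 63) = 14800/((-5*(-18 + 5))*(1*5 - 4) - 63) = 14800/((-5*(-13))*(5 - 4) - 63) = 14800/(65*1 - 63) = 14800/(65 - 63) = 14800/2 = 14800*(½) = 7400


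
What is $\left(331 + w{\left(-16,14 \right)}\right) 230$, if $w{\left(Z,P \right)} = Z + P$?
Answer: $75670$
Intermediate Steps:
$w{\left(Z,P \right)} = P + Z$
$\left(331 + w{\left(-16,14 \right)}\right) 230 = \left(331 + \left(14 - 16\right)\right) 230 = \left(331 - 2\right) 230 = 329 \cdot 230 = 75670$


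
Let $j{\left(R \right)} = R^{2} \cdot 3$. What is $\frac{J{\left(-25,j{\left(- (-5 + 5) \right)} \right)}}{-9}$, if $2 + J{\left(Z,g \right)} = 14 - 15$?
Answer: $\frac{1}{3} \approx 0.33333$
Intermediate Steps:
$j{\left(R \right)} = 3 R^{2}$
$J{\left(Z,g \right)} = -3$ ($J{\left(Z,g \right)} = -2 + \left(14 - 15\right) = -2 - 1 = -3$)
$\frac{J{\left(-25,j{\left(- (-5 + 5) \right)} \right)}}{-9} = - \frac{3}{-9} = \left(-3\right) \left(- \frac{1}{9}\right) = \frac{1}{3}$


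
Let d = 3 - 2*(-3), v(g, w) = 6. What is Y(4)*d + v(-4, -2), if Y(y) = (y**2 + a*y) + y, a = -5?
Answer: 6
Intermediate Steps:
d = 9 (d = 3 + 6 = 9)
Y(y) = y**2 - 4*y (Y(y) = (y**2 - 5*y) + y = y**2 - 4*y)
Y(4)*d + v(-4, -2) = (4*(-4 + 4))*9 + 6 = (4*0)*9 + 6 = 0*9 + 6 = 0 + 6 = 6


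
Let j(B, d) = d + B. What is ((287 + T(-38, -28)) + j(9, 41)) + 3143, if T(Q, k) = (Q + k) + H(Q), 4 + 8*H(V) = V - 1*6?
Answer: 3408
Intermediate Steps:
j(B, d) = B + d
H(V) = -5/4 + V/8 (H(V) = -½ + (V - 1*6)/8 = -½ + (V - 6)/8 = -½ + (-6 + V)/8 = -½ + (-¾ + V/8) = -5/4 + V/8)
T(Q, k) = -5/4 + k + 9*Q/8 (T(Q, k) = (Q + k) + (-5/4 + Q/8) = -5/4 + k + 9*Q/8)
((287 + T(-38, -28)) + j(9, 41)) + 3143 = ((287 + (-5/4 - 28 + (9/8)*(-38))) + (9 + 41)) + 3143 = ((287 + (-5/4 - 28 - 171/4)) + 50) + 3143 = ((287 - 72) + 50) + 3143 = (215 + 50) + 3143 = 265 + 3143 = 3408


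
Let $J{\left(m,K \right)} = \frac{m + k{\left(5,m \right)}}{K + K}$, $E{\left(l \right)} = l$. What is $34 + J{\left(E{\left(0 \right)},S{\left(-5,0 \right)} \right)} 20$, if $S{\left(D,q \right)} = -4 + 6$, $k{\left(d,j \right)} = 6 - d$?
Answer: $39$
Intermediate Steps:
$S{\left(D,q \right)} = 2$
$J{\left(m,K \right)} = \frac{1 + m}{2 K}$ ($J{\left(m,K \right)} = \frac{m + \left(6 - 5\right)}{K + K} = \frac{m + \left(6 - 5\right)}{2 K} = \left(m + 1\right) \frac{1}{2 K} = \left(1 + m\right) \frac{1}{2 K} = \frac{1 + m}{2 K}$)
$34 + J{\left(E{\left(0 \right)},S{\left(-5,0 \right)} \right)} 20 = 34 + \frac{1 + 0}{2 \cdot 2} \cdot 20 = 34 + \frac{1}{2} \cdot \frac{1}{2} \cdot 1 \cdot 20 = 34 + \frac{1}{4} \cdot 20 = 34 + 5 = 39$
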